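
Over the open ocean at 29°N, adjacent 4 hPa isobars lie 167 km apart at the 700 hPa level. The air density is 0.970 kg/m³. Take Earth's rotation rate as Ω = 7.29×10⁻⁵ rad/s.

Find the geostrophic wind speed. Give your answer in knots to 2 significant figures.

Coriolis parameter at 29°N:
f = 2Ω sin φ = 2 × 7.29×10⁻⁵ × sin 29° = 7.07×10⁻⁵ s⁻¹
Pressure gradient: |∂P/∂n| = 400 Pa / 167000 m = 2.40×10⁻³ Pa/m
Geostrophic balance (pressure-gradient force = Coriolis force):
V_g = (1/(fρ)) |∂P/∂n| = 2.40×10⁻³ / (7.07×10⁻⁵ × 0.970) = 34.9 m/s
Converting: 34.9 m/s × 1.944 = 68 knots

68 knots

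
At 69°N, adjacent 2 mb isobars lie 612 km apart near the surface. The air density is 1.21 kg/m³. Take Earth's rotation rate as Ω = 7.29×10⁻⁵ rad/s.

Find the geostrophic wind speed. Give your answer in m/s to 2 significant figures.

2.0 m/s

Coriolis parameter at 69°N:
f = 2Ω sin φ = 2 × 7.29×10⁻⁵ × sin 69° = 1.36×10⁻⁴ s⁻¹
Pressure gradient: |∂P/∂n| = 200 Pa / 612000 m = 3.27×10⁻⁴ Pa/m
Geostrophic balance (pressure-gradient force = Coriolis force):
V_g = (1/(fρ)) |∂P/∂n| = 3.27×10⁻⁴ / (1.36×10⁻⁴ × 1.21) = 1.98 m/s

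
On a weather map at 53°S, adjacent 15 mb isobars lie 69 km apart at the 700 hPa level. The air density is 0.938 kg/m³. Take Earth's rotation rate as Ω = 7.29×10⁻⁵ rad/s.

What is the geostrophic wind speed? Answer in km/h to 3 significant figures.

717 km/h

Coriolis parameter at 53°S:
f = 2Ω sin φ = 2 × 7.29×10⁻⁵ × sin 53° = 1.16×10⁻⁴ s⁻¹
Pressure gradient: |∂P/∂n| = 1500 Pa / 69000 m = 2.17×10⁻² Pa/m
Geostrophic balance (pressure-gradient force = Coriolis force):
V_g = (1/(fρ)) |∂P/∂n| = 2.17×10⁻² / (1.16×10⁻⁴ × 0.938) = 199 m/s
Converting: 199 m/s × 3.6 = 717 km/h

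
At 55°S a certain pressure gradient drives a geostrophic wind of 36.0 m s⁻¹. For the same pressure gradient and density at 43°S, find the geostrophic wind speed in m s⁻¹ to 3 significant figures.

43.2 m s⁻¹

With the same pressure gradient and density, V_g ∝ 1/f ∝ 1/sin φ.
V₂ = V₁ · sin φ₁ / sin φ₂ = 36.0 × sin 55° / sin 43°
V₂ = 36.0 × 0.8192/0.6820 = 43.2 m s⁻¹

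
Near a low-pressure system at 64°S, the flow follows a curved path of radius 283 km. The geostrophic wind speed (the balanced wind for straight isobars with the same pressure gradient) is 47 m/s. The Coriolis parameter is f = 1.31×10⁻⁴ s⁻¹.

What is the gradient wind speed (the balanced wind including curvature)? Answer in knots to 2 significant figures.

Around a low, centrifugal force acts outward with Coriolis, so pressure-gradient force balances both:
(1/ρ)|∂P/∂n| = fV + V²/R  →  V² + fR·V − fR·V_g = 0
With fR = 1.31×10⁻⁴ × 283×10³ m = 37.1 m/s:
V = [−fR + √((fR)² + 4 fR V_g)]/2 = [−37.1 + √(37.1² + 4×37.1×47)]/2 = 27.1 m/s
Subgeostrophic (V < V_g = 47 m/s), as expected around a low.
Converting: 27.1 m/s × 1.944 = 53 knots

53 knots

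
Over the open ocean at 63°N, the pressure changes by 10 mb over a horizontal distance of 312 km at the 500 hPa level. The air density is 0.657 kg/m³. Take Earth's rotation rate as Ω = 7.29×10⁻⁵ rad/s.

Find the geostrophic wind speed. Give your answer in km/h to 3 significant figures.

Coriolis parameter at 63°N:
f = 2Ω sin φ = 2 × 7.29×10⁻⁵ × sin 63° = 1.30×10⁻⁴ s⁻¹
Pressure gradient: |∂P/∂n| = 1000 Pa / 312000 m = 3.21×10⁻³ Pa/m
Geostrophic balance (pressure-gradient force = Coriolis force):
V_g = (1/(fρ)) |∂P/∂n| = 3.21×10⁻³ / (1.30×10⁻⁴ × 0.657) = 37.6 m/s
Converting: 37.6 m/s × 3.6 = 135 km/h

135 km/h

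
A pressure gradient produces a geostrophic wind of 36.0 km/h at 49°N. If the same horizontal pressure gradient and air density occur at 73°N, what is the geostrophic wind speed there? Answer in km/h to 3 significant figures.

With the same pressure gradient and density, V_g ∝ 1/f ∝ 1/sin φ.
V₂ = V₁ · sin φ₁ / sin φ₂ = 36.0 × sin 49° / sin 73°
V₂ = 36.0 × 0.7547/0.9563 = 28.4 km/h

28.4 km/h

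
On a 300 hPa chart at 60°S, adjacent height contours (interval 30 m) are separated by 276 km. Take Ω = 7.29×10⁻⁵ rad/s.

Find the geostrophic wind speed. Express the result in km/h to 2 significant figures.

30 km/h

Coriolis parameter at 60°S:
f = 2Ω sin φ = 2 × 7.29×10⁻⁵ × sin 60° = 1.26×10⁻⁴ s⁻¹
Height gradient: |∂Z/∂n| = 30 m / 276000 m = 1.09×10⁻⁴
On a pressure surface, geostrophic balance gives V_g = (g/f)|∂Z/∂n|:
V_g = 9.81 × 1.09×10⁻⁴ / 1.26×10⁻⁴ = 8.44 m/s
Converting: 8.44 m/s × 3.6 = 30 km/h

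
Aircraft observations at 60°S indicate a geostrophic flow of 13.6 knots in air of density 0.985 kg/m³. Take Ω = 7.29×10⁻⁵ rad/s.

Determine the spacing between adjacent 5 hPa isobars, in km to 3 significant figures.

575 km

Coriolis parameter at 60°S:
f = 2Ω sin φ = 2 × 7.29×10⁻⁵ × sin 60° = 1.26×10⁻⁴ s⁻¹
Wind speed in SI: 13.6 knots = 7.00 m/s
Geostrophic balance rearranged: |∂P/∂n| = f ρ V_g
|∂P/∂n| = 1.26×10⁻⁴ × 0.985 × 7.00 = 8.70×10⁻⁴ Pa/m
Isobar spacing: Δn = ΔP/|∂P/∂n| = 500 Pa / 8.70×10⁻⁴ Pa/m = 574604 m ≈ 575 km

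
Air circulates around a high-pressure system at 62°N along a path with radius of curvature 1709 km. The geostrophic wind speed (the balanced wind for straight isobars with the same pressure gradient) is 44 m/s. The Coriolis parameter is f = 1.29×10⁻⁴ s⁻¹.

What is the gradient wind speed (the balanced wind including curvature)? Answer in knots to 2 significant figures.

120 knots

Around a high, pressure-gradient force acts outward with centrifugal, so Coriolis balances both:
fV = (1/ρ)|∂P/∂n| + V²/R  →  V² − fR·V + fR·V_g = 0
With fR = 1.29×10⁻⁴ × 1709×10³ m = 220 m/s:
V = [fR − √((fR)² − 4 fR V_g)]/2 = [220 − √(220² − 4×220×44)]/2 = 60.7 m/s
Supergeostrophic (V > V_g = 44 m/s), as expected around a high.
Converting: 60.7 m/s × 1.944 = 120 knots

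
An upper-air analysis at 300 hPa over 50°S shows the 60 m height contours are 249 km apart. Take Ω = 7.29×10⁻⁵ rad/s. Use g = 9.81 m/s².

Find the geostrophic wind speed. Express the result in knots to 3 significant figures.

Coriolis parameter at 50°S:
f = 2Ω sin φ = 2 × 7.29×10⁻⁵ × sin 50° = 1.12×10⁻⁴ s⁻¹
Height gradient: |∂Z/∂n| = 60 m / 249000 m = 2.41×10⁻⁴
On a pressure surface, geostrophic balance gives V_g = (g/f)|∂Z/∂n|:
V_g = 9.81 × 2.41×10⁻⁴ / 1.12×10⁻⁴ = 21.2 m/s
Converting: 21.2 m/s × 1.944 = 41.1 knots

41.1 knots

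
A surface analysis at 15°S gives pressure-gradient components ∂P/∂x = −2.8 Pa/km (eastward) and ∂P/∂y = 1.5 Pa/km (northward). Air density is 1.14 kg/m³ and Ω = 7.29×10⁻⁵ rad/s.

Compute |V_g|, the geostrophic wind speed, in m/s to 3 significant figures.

Coriolis parameter at 15°S:
f = 2Ω sin φ = 2 × 7.29×10⁻⁵ × sin 15° = 3.77×10⁻⁵ s⁻¹
In the Southern Hemisphere f is negative: f = −3.77×10⁻⁵ s⁻¹.
Component geostrophic relations (x east, y north):
u_g = −(1/(fρ)) ∂P/∂y,  v_g = (1/(fρ)) ∂P/∂x
u_g = −(1.5×10⁻³)/(−3.77×10⁻⁵ × 1.14) = 34.9 m/s;  v_g = (−2.8×10⁻³)/(−3.77×10⁻⁵ × 1.14) = 65.1 m/s
|V_g| = √(u_g² + v_g²) = 73.8 m/s

73.8 m/s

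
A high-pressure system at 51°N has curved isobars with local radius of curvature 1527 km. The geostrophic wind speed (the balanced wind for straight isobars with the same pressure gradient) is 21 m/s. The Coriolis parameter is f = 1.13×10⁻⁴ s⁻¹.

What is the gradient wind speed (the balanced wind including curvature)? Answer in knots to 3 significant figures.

Around a high, pressure-gradient force acts outward with centrifugal, so Coriolis balances both:
fV = (1/ρ)|∂P/∂n| + V²/R  →  V² − fR·V + fR·V_g = 0
With fR = 1.13×10⁻⁴ × 1527×10³ m = 173 m/s:
V = [fR − √((fR)² − 4 fR V_g)]/2 = [173 − √(173² − 4×173×21)]/2 = 24.5 m/s
Supergeostrophic (V > V_g = 21 m/s), as expected around a high.
Converting: 24.5 m/s × 1.944 = 47.6 knots

47.6 knots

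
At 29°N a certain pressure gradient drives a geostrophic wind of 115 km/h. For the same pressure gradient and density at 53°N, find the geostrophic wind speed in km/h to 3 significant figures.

With the same pressure gradient and density, V_g ∝ 1/f ∝ 1/sin φ.
V₂ = V₁ · sin φ₁ / sin φ₂ = 115 × sin 29° / sin 53°
V₂ = 115 × 0.4848/0.7986 = 69.8 km/h

69.8 km/h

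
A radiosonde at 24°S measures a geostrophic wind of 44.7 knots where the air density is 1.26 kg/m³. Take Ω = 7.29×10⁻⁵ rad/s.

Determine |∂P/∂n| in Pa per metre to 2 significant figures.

1.7×10⁻³ Pa/m

Coriolis parameter at 24°S:
f = 2Ω sin φ = 2 × 7.29×10⁻⁵ × sin 24° = 5.93×10⁻⁵ s⁻¹
Wind speed in SI: 44.7 knots = 23.0 m/s
Geostrophic balance rearranged: |∂P/∂n| = f ρ V_g
|∂P/∂n| = 5.93×10⁻⁵ × 1.26 × 23.0 = 1.72×10⁻³ Pa/m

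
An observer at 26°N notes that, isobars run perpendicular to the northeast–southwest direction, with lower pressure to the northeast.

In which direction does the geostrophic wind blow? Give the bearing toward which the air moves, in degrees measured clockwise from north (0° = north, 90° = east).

The pressure-gradient force points toward the northeast (bearing 045°).
Geostrophic balance: in the Northern Hemisphere the Coriolis force deflects motion to the right, so the geostrophic wind blows 90° to the right of the pressure-gradient force (low pressure on the left).
Rotating 045° by 90° clockwise gives 135° — the wind blows toward the southeast.

135°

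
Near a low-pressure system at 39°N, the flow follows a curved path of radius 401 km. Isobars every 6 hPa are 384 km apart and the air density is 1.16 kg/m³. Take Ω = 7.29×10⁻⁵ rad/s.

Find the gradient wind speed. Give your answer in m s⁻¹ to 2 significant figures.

Coriolis parameter at 39°N:
f = 2Ω sin φ = 2 × 7.29×10⁻⁵ × sin 39° = 9.18×10⁻⁵ s⁻¹
Pressure gradient: |∂P/∂n| = 600 Pa / 384000 m = 1.56×10⁻³ Pa/m
Geostrophic speed: V_g = |∂P/∂n|/(fρ) = 1.56×10⁻³/(9.18×10⁻⁵ × 1.16) = 14.7 m/s
Around a low, centrifugal force acts outward with Coriolis, so pressure-gradient force balances both:
(1/ρ)|∂P/∂n| = fV + V²/R  →  V² + fR·V − fR·V_g = 0
With fR = 9.18×10⁻⁵ × 401×10³ m = 36.8 m/s:
V = [−fR + √((fR)² + 4 fR V_g)]/2 = [−36.8 + √(36.8² + 4×36.8×14.7)]/2 = 11.2 m/s
Subgeostrophic (V < V_g = 14.7 m/s), as expected around a low.

11 m s⁻¹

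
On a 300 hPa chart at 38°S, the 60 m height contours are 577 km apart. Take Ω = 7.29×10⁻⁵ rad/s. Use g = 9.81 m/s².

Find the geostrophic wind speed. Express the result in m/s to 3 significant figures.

Coriolis parameter at 38°S:
f = 2Ω sin φ = 2 × 7.29×10⁻⁵ × sin 38° = 8.98×10⁻⁵ s⁻¹
Height gradient: |∂Z/∂n| = 60 m / 577000 m = 1.04×10⁻⁴
On a pressure surface, geostrophic balance gives V_g = (g/f)|∂Z/∂n|:
V_g = 9.81 × 1.04×10⁻⁴ / 8.98×10⁻⁵ = 11.4 m/s

11.4 m/s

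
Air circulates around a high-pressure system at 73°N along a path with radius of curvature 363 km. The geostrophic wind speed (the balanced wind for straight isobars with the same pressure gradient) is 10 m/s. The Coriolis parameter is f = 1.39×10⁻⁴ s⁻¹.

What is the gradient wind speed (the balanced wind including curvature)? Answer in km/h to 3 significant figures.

Around a high, pressure-gradient force acts outward with centrifugal, so Coriolis balances both:
fV = (1/ρ)|∂P/∂n| + V²/R  →  V² − fR·V + fR·V_g = 0
With fR = 1.39×10⁻⁴ × 363×10³ m = 50.5 m/s:
V = [fR − √((fR)² − 4 fR V_g)]/2 = [50.5 − √(50.5² − 4×50.5×10)]/2 = 13.7 m/s
Supergeostrophic (V > V_g = 10 m/s), as expected around a high.
Converting: 13.7 m/s × 3.6 = 49.5 km/h

49.5 km/h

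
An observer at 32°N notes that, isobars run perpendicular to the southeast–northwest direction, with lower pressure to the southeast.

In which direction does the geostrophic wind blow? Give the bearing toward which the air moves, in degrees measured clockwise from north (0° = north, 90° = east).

225°

The pressure-gradient force points toward the southeast (bearing 135°).
Geostrophic balance: in the Northern Hemisphere the Coriolis force deflects motion to the right, so the geostrophic wind blows 90° to the right of the pressure-gradient force (low pressure on the left).
Rotating 135° by 90° clockwise gives 225° — the wind blows toward the southwest.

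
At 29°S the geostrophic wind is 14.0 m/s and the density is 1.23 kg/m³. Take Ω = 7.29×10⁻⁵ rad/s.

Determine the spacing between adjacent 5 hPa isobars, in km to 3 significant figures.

Coriolis parameter at 29°S:
f = 2Ω sin φ = 2 × 7.29×10⁻⁵ × sin 29° = 7.07×10⁻⁵ s⁻¹
Geostrophic balance rearranged: |∂P/∂n| = f ρ V_g
|∂P/∂n| = 7.07×10⁻⁵ × 1.23 × 14.0 = 1.22×10⁻³ Pa/m
Isobar spacing: Δn = ΔP/|∂P/∂n| = 500 Pa / 1.22×10⁻³ Pa/m = 410779 m ≈ 411 km

411 km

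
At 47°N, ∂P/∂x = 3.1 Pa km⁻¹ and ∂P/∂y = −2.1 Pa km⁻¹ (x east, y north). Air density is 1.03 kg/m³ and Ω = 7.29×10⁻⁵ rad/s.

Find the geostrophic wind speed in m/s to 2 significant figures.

34 m/s

Coriolis parameter at 47°N:
f = 2Ω sin φ = 2 × 7.29×10⁻⁵ × sin 47° = 1.07×10⁻⁴ s⁻¹
Component geostrophic relations (x east, y north):
u_g = −(1/(fρ)) ∂P/∂y,  v_g = (1/(fρ)) ∂P/∂x
u_g = −(−2.1×10⁻³)/(1.07×10⁻⁴ × 1.03) = 19.1 m/s;  v_g = (3.1×10⁻³)/(1.07×10⁻⁴ × 1.03) = 28.2 m/s
|V_g| = √(u_g² + v_g²) = 34.1 m/s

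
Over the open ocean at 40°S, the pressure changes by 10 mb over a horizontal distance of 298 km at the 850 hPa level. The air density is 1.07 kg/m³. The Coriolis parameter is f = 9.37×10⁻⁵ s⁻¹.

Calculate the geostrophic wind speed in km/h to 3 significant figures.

Pressure gradient: |∂P/∂n| = 1000 Pa / 298000 m = 3.36×10⁻³ Pa/m
Geostrophic balance (pressure-gradient force = Coriolis force):
V_g = (1/(fρ)) |∂P/∂n| = 3.36×10⁻³ / (9.37×10⁻⁵ × 1.07) = 33.5 m/s
Converting: 33.5 m/s × 3.6 = 120 km/h

120 km/h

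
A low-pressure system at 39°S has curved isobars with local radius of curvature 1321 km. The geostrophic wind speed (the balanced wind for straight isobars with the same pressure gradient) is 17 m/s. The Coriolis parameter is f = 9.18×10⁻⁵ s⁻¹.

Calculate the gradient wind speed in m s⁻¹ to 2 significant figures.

Around a low, centrifugal force acts outward with Coriolis, so pressure-gradient force balances both:
(1/ρ)|∂P/∂n| = fV + V²/R  →  V² + fR·V − fR·V_g = 0
With fR = 9.18×10⁻⁵ × 1321×10³ m = 121 m/s:
V = [−fR + √((fR)² + 4 fR V_g)]/2 = [−121 + √(121² + 4×121×17)]/2 = 15.1 m/s
Subgeostrophic (V < V_g = 17 m/s), as expected around a low.

15 m s⁻¹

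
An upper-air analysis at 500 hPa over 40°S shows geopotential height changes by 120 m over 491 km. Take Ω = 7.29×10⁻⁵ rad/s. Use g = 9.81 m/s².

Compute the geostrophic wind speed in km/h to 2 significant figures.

92 km/h

Coriolis parameter at 40°S:
f = 2Ω sin φ = 2 × 7.29×10⁻⁵ × sin 40° = 9.37×10⁻⁵ s⁻¹
Height gradient: |∂Z/∂n| = 120 m / 491000 m = 2.44×10⁻⁴
On a pressure surface, geostrophic balance gives V_g = (g/f)|∂Z/∂n|:
V_g = 9.81 × 2.44×10⁻⁴ / 9.37×10⁻⁵ = 25.6 m/s
Converting: 25.6 m/s × 3.6 = 92 km/h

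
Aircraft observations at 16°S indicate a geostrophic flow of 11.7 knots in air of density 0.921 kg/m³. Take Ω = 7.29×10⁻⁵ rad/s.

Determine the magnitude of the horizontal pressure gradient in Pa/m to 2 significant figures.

2.2×10⁻⁴ Pa/m

Coriolis parameter at 16°S:
f = 2Ω sin φ = 2 × 7.29×10⁻⁵ × sin 16° = 4.02×10⁻⁵ s⁻¹
Wind speed in SI: 11.7 knots = 6.02 m/s
Geostrophic balance rearranged: |∂P/∂n| = f ρ V_g
|∂P/∂n| = 4.02×10⁻⁵ × 0.921 × 6.02 = 2.23×10⁻⁴ Pa/m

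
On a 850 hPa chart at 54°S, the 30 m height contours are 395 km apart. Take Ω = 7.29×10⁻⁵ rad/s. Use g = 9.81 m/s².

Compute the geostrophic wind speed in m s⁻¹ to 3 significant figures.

Coriolis parameter at 54°S:
f = 2Ω sin φ = 2 × 7.29×10⁻⁵ × sin 54° = 1.18×10⁻⁴ s⁻¹
Height gradient: |∂Z/∂n| = 30 m / 395000 m = 7.59×10⁻⁵
On a pressure surface, geostrophic balance gives V_g = (g/f)|∂Z/∂n|:
V_g = 9.81 × 7.59×10⁻⁵ / 1.18×10⁻⁴ = 6.32 m/s

6.32 m s⁻¹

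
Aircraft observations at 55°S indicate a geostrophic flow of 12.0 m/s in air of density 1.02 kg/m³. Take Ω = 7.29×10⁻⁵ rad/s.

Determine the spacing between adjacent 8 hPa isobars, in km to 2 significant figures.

550 km

Coriolis parameter at 55°S:
f = 2Ω sin φ = 2 × 7.29×10⁻⁵ × sin 55° = 1.19×10⁻⁴ s⁻¹
Geostrophic balance rearranged: |∂P/∂n| = f ρ V_g
|∂P/∂n| = 1.19×10⁻⁴ × 1.02 × 12.0 = 1.46×10⁻³ Pa/m
Isobar spacing: Δn = ΔP/|∂P/∂n| = 800 Pa / 1.46×10⁻³ Pa/m = 547251 m ≈ 550 km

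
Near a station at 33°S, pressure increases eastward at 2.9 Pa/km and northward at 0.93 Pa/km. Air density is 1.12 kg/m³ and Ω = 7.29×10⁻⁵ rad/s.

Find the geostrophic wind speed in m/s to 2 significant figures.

Coriolis parameter at 33°S:
f = 2Ω sin φ = 2 × 7.29×10⁻⁵ × sin 33° = 7.94×10⁻⁵ s⁻¹
In the Southern Hemisphere f is negative: f = −7.94×10⁻⁵ s⁻¹.
Component geostrophic relations (x east, y north):
u_g = −(1/(fρ)) ∂P/∂y,  v_g = (1/(fρ)) ∂P/∂x
u_g = −(0.93×10⁻³)/(−7.94×10⁻⁵ × 1.12) = 10.5 m/s;  v_g = (2.9×10⁻³)/(−7.94×10⁻⁵ × 1.12) = −32.6 m/s
|V_g| = √(u_g² + v_g²) = 34.2 m/s

34 m/s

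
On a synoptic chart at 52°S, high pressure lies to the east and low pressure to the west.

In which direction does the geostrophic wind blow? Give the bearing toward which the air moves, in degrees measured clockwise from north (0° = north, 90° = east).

180°

The pressure-gradient force points toward the west (bearing 270°).
Geostrophic balance: in the Southern Hemisphere the Coriolis force deflects motion to the left, so the geostrophic wind blows 90° to the left of the pressure-gradient force (low pressure on the right).
Rotating 270° by 90° counterclockwise gives 180° — the wind blows toward the south.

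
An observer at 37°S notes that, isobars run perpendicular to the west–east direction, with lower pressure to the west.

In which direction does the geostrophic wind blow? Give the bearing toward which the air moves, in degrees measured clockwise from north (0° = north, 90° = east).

180°

The pressure-gradient force points toward the west (bearing 270°).
Geostrophic balance: in the Southern Hemisphere the Coriolis force deflects motion to the left, so the geostrophic wind blows 90° to the left of the pressure-gradient force (low pressure on the right).
Rotating 270° by 90° counterclockwise gives 180° — the wind blows toward the south.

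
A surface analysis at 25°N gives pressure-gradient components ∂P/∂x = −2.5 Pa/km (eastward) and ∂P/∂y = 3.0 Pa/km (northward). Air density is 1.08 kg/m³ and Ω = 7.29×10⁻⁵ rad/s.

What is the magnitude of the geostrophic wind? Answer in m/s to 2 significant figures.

59 m/s

Coriolis parameter at 25°N:
f = 2Ω sin φ = 2 × 7.29×10⁻⁵ × sin 25° = 6.16×10⁻⁵ s⁻¹
Component geostrophic relations (x east, y north):
u_g = −(1/(fρ)) ∂P/∂y,  v_g = (1/(fρ)) ∂P/∂x
u_g = −(3.0×10⁻³)/(6.16×10⁻⁵ × 1.08) = −45.1 m/s;  v_g = (−2.5×10⁻³)/(6.16×10⁻⁵ × 1.08) = −37.6 m/s
|V_g| = √(u_g² + v_g²) = 58.7 m/s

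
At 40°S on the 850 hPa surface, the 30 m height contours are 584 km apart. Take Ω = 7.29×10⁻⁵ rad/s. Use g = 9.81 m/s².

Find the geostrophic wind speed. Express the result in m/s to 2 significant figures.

5.4 m/s

Coriolis parameter at 40°S:
f = 2Ω sin φ = 2 × 7.29×10⁻⁵ × sin 40° = 9.37×10⁻⁵ s⁻¹
Height gradient: |∂Z/∂n| = 30 m / 584000 m = 5.14×10⁻⁵
On a pressure surface, geostrophic balance gives V_g = (g/f)|∂Z/∂n|:
V_g = 9.81 × 5.14×10⁻⁵ / 9.37×10⁻⁵ = 5.38 m/s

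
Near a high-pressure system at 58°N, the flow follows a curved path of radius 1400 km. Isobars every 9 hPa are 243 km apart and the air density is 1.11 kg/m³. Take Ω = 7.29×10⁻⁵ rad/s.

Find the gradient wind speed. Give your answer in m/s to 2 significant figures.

33 m/s

Coriolis parameter at 58°N:
f = 2Ω sin φ = 2 × 7.29×10⁻⁵ × sin 58° = 1.24×10⁻⁴ s⁻¹
Pressure gradient: |∂P/∂n| = 900 Pa / 243000 m = 3.70×10⁻³ Pa/m
Geostrophic speed: V_g = |∂P/∂n|/(fρ) = 3.70×10⁻³/(1.24×10⁻⁴ × 1.11) = 27.0 m/s
Around a high, pressure-gradient force acts outward with centrifugal, so Coriolis balances both:
fV = (1/ρ)|∂P/∂n| + V²/R  →  V² − fR·V + fR·V_g = 0
With fR = 1.24×10⁻⁴ × 1400×10³ m = 173 m/s:
V = [fR − √((fR)² − 4 fR V_g)]/2 = [173 − √(173² − 4×173×27)]/2 = 33.4 m/s
Supergeostrophic (V > V_g = 27 m/s), as expected around a high.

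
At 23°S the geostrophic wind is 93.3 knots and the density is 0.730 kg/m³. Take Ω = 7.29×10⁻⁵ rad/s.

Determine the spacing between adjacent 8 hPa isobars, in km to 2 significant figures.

Coriolis parameter at 23°S:
f = 2Ω sin φ = 2 × 7.29×10⁻⁵ × sin 23° = 5.70×10⁻⁵ s⁻¹
Wind speed in SI: 93.3 knots = 48.0 m/s
Geostrophic balance rearranged: |∂P/∂n| = f ρ V_g
|∂P/∂n| = 5.70×10⁻⁵ × 0.730 × 48.0 = 2.00×10⁻³ Pa/m
Isobar spacing: Δn = ΔP/|∂P/∂n| = 800 Pa / 2.00×10⁻³ Pa/m = 400785 m ≈ 400 km

400 km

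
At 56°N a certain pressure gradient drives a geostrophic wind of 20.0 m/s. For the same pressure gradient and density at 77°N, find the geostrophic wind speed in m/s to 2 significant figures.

With the same pressure gradient and density, V_g ∝ 1/f ∝ 1/sin φ.
V₂ = V₁ · sin φ₁ / sin φ₂ = 20.0 × sin 56° / sin 77°
V₂ = 20.0 × 0.8290/0.9744 = 17 m/s

17 m/s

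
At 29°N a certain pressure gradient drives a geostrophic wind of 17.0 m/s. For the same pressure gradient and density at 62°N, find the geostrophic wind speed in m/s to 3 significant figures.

9.33 m/s

With the same pressure gradient and density, V_g ∝ 1/f ∝ 1/sin φ.
V₂ = V₁ · sin φ₁ / sin φ₂ = 17.0 × sin 29° / sin 62°
V₂ = 17.0 × 0.4848/0.8829 = 9.33 m/s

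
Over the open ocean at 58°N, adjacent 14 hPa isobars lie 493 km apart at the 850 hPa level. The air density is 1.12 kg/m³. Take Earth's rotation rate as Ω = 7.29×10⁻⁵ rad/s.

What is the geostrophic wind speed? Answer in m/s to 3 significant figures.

Coriolis parameter at 58°N:
f = 2Ω sin φ = 2 × 7.29×10⁻⁵ × sin 58° = 1.24×10⁻⁴ s⁻¹
Pressure gradient: |∂P/∂n| = 1400 Pa / 493000 m = 2.84×10⁻³ Pa/m
Geostrophic balance (pressure-gradient force = Coriolis force):
V_g = (1/(fρ)) |∂P/∂n| = 2.84×10⁻³ / (1.24×10⁻⁴ × 1.12) = 20.5 m/s

20.5 m/s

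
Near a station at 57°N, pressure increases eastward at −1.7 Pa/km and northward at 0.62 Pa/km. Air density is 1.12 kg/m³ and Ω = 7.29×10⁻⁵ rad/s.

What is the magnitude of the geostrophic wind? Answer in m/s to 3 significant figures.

13.2 m/s

Coriolis parameter at 57°N:
f = 2Ω sin φ = 2 × 7.29×10⁻⁵ × sin 57° = 1.22×10⁻⁴ s⁻¹
Component geostrophic relations (x east, y north):
u_g = −(1/(fρ)) ∂P/∂y,  v_g = (1/(fρ)) ∂P/∂x
u_g = −(0.62×10⁻³)/(1.22×10⁻⁴ × 1.12) = −4.53 m/s;  v_g = (−1.7×10⁻³)/(1.22×10⁻⁴ × 1.12) = −12.4 m/s
|V_g| = √(u_g² + v_g²) = 13.2 m/s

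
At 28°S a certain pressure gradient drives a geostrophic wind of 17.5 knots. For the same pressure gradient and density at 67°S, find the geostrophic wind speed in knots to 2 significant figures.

With the same pressure gradient and density, V_g ∝ 1/f ∝ 1/sin φ.
V₂ = V₁ · sin φ₁ / sin φ₂ = 17.5 × sin 28° / sin 67°
V₂ = 17.5 × 0.4695/0.9205 = 8.9 knots

8.9 knots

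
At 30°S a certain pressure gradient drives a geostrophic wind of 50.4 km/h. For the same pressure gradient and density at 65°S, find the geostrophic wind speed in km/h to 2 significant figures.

28 km/h

With the same pressure gradient and density, V_g ∝ 1/f ∝ 1/sin φ.
V₂ = V₁ · sin φ₁ / sin φ₂ = 50.4 × sin 30° / sin 65°
V₂ = 50.4 × 0.5000/0.9063 = 28 km/h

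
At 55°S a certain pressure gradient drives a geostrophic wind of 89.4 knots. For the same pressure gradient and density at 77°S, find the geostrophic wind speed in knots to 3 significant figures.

75.2 knots

With the same pressure gradient and density, V_g ∝ 1/f ∝ 1/sin φ.
V₂ = V₁ · sin φ₁ / sin φ₂ = 89.4 × sin 55° / sin 77°
V₂ = 89.4 × 0.8192/0.9744 = 75.2 knots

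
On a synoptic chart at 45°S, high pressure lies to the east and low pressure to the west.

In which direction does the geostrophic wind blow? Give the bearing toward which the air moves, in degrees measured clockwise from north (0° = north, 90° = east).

The pressure-gradient force points toward the west (bearing 270°).
Geostrophic balance: in the Southern Hemisphere the Coriolis force deflects motion to the left, so the geostrophic wind blows 90° to the left of the pressure-gradient force (low pressure on the right).
Rotating 270° by 90° counterclockwise gives 180° — the wind blows toward the south.

180°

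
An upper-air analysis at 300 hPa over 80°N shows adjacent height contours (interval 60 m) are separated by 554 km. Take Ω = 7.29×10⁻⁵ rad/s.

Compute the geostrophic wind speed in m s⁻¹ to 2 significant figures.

Coriolis parameter at 80°N:
f = 2Ω sin φ = 2 × 7.29×10⁻⁵ × sin 80° = 1.44×10⁻⁴ s⁻¹
Height gradient: |∂Z/∂n| = 60 m / 554000 m = 1.08×10⁻⁴
On a pressure surface, geostrophic balance gives V_g = (g/f)|∂Z/∂n|:
V_g = 9.81 × 1.08×10⁻⁴ / 1.44×10⁻⁴ = 7.40 m/s

7.4 m s⁻¹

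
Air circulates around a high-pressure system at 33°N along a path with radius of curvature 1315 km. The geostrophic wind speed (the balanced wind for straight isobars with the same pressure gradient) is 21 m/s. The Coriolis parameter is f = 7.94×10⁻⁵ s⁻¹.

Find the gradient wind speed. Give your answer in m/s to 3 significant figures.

Around a high, pressure-gradient force acts outward with centrifugal, so Coriolis balances both:
fV = (1/ρ)|∂P/∂n| + V²/R  →  V² − fR·V + fR·V_g = 0
With fR = 7.94×10⁻⁵ × 1315×10³ m = 104 m/s:
V = [fR − √((fR)² − 4 fR V_g)]/2 = [104 − √(104² − 4×104×21)]/2 = 29.1 m/s
Supergeostrophic (V > V_g = 21 m/s), as expected around a high.

29.1 m/s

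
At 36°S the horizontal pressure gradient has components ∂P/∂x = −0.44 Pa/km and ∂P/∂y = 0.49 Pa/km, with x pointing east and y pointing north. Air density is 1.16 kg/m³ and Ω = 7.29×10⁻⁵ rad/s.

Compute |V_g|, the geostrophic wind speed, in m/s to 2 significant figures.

6.6 m/s

Coriolis parameter at 36°S:
f = 2Ω sin φ = 2 × 7.29×10⁻⁵ × sin 36° = 8.57×10⁻⁵ s⁻¹
In the Southern Hemisphere f is negative: f = −8.57×10⁻⁵ s⁻¹.
Component geostrophic relations (x east, y north):
u_g = −(1/(fρ)) ∂P/∂y,  v_g = (1/(fρ)) ∂P/∂x
u_g = −(0.49×10⁻³)/(−8.57×10⁻⁵ × 1.16) = 4.93 m/s;  v_g = (−0.44×10⁻³)/(−8.57×10⁻⁵ × 1.16) = 4.43 m/s
|V_g| = √(u_g² + v_g²) = 6.62 m/s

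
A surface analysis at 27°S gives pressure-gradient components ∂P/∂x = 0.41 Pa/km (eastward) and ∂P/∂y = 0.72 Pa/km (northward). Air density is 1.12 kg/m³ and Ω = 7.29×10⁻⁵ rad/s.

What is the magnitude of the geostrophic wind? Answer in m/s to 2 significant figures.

11 m/s

Coriolis parameter at 27°S:
f = 2Ω sin φ = 2 × 7.29×10⁻⁵ × sin 27° = 6.62×10⁻⁵ s⁻¹
In the Southern Hemisphere f is negative: f = −6.62×10⁻⁵ s⁻¹.
Component geostrophic relations (x east, y north):
u_g = −(1/(fρ)) ∂P/∂y,  v_g = (1/(fρ)) ∂P/∂x
u_g = −(0.72×10⁻³)/(−6.62×10⁻⁵ × 1.12) = 9.71 m/s;  v_g = (0.41×10⁻³)/(−6.62×10⁻⁵ × 1.12) = −5.53 m/s
|V_g| = √(u_g² + v_g²) = 11.2 m/s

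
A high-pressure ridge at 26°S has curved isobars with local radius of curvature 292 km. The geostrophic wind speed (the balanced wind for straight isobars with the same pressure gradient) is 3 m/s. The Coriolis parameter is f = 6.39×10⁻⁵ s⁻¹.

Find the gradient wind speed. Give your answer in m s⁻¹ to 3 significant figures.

Around a high, pressure-gradient force acts outward with centrifugal, so Coriolis balances both:
fV = (1/ρ)|∂P/∂n| + V²/R  →  V² − fR·V + fR·V_g = 0
With fR = 6.39×10⁻⁵ × 292×10³ m = 18.7 m/s:
V = [fR − √((fR)² − 4 fR V_g)]/2 = [18.7 − √(18.7² − 4×18.7×3)]/2 = 3.76 m/s
Supergeostrophic (V > V_g = 3 m/s), as expected around a high.

3.76 m s⁻¹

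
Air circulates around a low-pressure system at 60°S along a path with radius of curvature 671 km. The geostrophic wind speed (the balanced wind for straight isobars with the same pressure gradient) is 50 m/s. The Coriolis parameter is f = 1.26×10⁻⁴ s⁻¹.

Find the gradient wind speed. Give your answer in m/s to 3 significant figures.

Around a low, centrifugal force acts outward with Coriolis, so pressure-gradient force balances both:
(1/ρ)|∂P/∂n| = fV + V²/R  →  V² + fR·V − fR·V_g = 0
With fR = 1.26×10⁻⁴ × 671×10³ m = 84.5 m/s:
V = [−fR + √((fR)² + 4 fR V_g)]/2 = [−84.5 + √(84.5² + 4×84.5×50)]/2 = 35.3 m/s
Subgeostrophic (V < V_g = 50 m/s), as expected around a low.

35.3 m/s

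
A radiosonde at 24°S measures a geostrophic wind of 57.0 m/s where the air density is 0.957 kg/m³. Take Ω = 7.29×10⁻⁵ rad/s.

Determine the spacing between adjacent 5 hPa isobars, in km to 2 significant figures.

150 km

Coriolis parameter at 24°S:
f = 2Ω sin φ = 2 × 7.29×10⁻⁵ × sin 24° = 5.93×10⁻⁵ s⁻¹
Geostrophic balance rearranged: |∂P/∂n| = f ρ V_g
|∂P/∂n| = 5.93×10⁻⁵ × 0.957 × 57.0 = 3.23×10⁻³ Pa/m
Isobar spacing: Δn = ΔP/|∂P/∂n| = 500 Pa / 3.23×10⁻³ Pa/m = 154565 m ≈ 150 km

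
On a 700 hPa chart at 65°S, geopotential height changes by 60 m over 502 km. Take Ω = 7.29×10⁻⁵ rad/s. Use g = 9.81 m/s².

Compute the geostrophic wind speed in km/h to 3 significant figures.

31.9 km/h

Coriolis parameter at 65°S:
f = 2Ω sin φ = 2 × 7.29×10⁻⁵ × sin 65° = 1.32×10⁻⁴ s⁻¹
Height gradient: |∂Z/∂n| = 60 m / 502000 m = 1.20×10⁻⁴
On a pressure surface, geostrophic balance gives V_g = (g/f)|∂Z/∂n|:
V_g = 9.81 × 1.20×10⁻⁴ / 1.32×10⁻⁴ = 8.87 m/s
Converting: 8.87 m/s × 3.6 = 31.9 km/h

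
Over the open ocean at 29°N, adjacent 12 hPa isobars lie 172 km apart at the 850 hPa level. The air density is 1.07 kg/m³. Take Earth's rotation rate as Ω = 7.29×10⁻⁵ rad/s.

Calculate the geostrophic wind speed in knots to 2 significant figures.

180 knots

Coriolis parameter at 29°N:
f = 2Ω sin φ = 2 × 7.29×10⁻⁵ × sin 29° = 7.07×10⁻⁵ s⁻¹
Pressure gradient: |∂P/∂n| = 1200 Pa / 172000 m = 6.98×10⁻³ Pa/m
Geostrophic balance (pressure-gradient force = Coriolis force):
V_g = (1/(fρ)) |∂P/∂n| = 6.98×10⁻³ / (7.07×10⁻⁵ × 1.07) = 92.2 m/s
Converting: 92.2 m/s × 1.944 = 180 knots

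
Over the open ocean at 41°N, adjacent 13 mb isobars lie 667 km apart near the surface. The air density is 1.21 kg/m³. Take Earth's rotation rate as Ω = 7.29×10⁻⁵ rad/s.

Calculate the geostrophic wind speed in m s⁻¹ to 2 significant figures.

17 m s⁻¹

Coriolis parameter at 41°N:
f = 2Ω sin φ = 2 × 7.29×10⁻⁵ × sin 41° = 9.57×10⁻⁵ s⁻¹
Pressure gradient: |∂P/∂n| = 1300 Pa / 667000 m = 1.95×10⁻³ Pa/m
Geostrophic balance (pressure-gradient force = Coriolis force):
V_g = (1/(fρ)) |∂P/∂n| = 1.95×10⁻³ / (9.57×10⁻⁵ × 1.21) = 16.8 m/s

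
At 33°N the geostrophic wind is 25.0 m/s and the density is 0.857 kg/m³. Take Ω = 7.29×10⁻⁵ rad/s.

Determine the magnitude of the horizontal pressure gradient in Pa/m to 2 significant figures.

1.7×10⁻³ Pa/m

Coriolis parameter at 33°N:
f = 2Ω sin φ = 2 × 7.29×10⁻⁵ × sin 33° = 7.94×10⁻⁵ s⁻¹
Geostrophic balance rearranged: |∂P/∂n| = f ρ V_g
|∂P/∂n| = 7.94×10⁻⁵ × 0.857 × 25.0 = 1.70×10⁻³ Pa/m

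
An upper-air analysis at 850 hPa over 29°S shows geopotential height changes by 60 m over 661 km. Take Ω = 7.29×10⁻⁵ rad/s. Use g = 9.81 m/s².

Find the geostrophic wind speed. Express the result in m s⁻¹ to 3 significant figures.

12.6 m s⁻¹

Coriolis parameter at 29°S:
f = 2Ω sin φ = 2 × 7.29×10⁻⁵ × sin 29° = 7.07×10⁻⁵ s⁻¹
Height gradient: |∂Z/∂n| = 60 m / 661000 m = 9.08×10⁻⁵
On a pressure surface, geostrophic balance gives V_g = (g/f)|∂Z/∂n|:
V_g = 9.81 × 9.08×10⁻⁵ / 7.07×10⁻⁵ = 12.6 m/s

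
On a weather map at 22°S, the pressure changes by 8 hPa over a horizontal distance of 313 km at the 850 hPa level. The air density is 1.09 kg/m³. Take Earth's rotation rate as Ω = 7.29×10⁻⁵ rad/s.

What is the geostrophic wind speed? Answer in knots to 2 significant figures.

83 knots

Coriolis parameter at 22°S:
f = 2Ω sin φ = 2 × 7.29×10⁻⁵ × sin 22° = 5.46×10⁻⁵ s⁻¹
Pressure gradient: |∂P/∂n| = 800 Pa / 313000 m = 2.56×10⁻³ Pa/m
Geostrophic balance (pressure-gradient force = Coriolis force):
V_g = (1/(fρ)) |∂P/∂n| = 2.56×10⁻³ / (5.46×10⁻⁵ × 1.09) = 42.9 m/s
Converting: 42.9 m/s × 1.944 = 83 knots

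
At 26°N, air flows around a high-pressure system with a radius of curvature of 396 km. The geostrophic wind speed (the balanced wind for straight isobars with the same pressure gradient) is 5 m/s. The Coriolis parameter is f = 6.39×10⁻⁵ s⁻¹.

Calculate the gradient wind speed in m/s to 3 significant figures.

6.86 m/s

Around a high, pressure-gradient force acts outward with centrifugal, so Coriolis balances both:
fV = (1/ρ)|∂P/∂n| + V²/R  →  V² − fR·V + fR·V_g = 0
With fR = 6.39×10⁻⁵ × 396×10³ m = 25.3 m/s:
V = [fR − √((fR)² − 4 fR V_g)]/2 = [25.3 − √(25.3² − 4×25.3×5)]/2 = 6.86 m/s
Supergeostrophic (V > V_g = 5 m/s), as expected around a high.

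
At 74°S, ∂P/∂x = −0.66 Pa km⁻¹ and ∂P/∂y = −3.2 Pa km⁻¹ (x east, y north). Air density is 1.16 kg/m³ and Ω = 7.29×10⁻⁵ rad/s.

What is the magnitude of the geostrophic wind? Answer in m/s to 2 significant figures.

Coriolis parameter at 74°S:
f = 2Ω sin φ = 2 × 7.29×10⁻⁵ × sin 74° = 1.40×10⁻⁴ s⁻¹
In the Southern Hemisphere f is negative: f = −1.40×10⁻⁴ s⁻¹.
Component geostrophic relations (x east, y north):
u_g = −(1/(fρ)) ∂P/∂y,  v_g = (1/(fρ)) ∂P/∂x
u_g = −(−3.2×10⁻³)/(−1.40×10⁻⁴ × 1.16) = −19.7 m/s;  v_g = (−0.66×10⁻³)/(−1.40×10⁻⁴ × 1.16) = 4.06 m/s
|V_g| = √(u_g² + v_g²) = 20.1 m/s

20 m/s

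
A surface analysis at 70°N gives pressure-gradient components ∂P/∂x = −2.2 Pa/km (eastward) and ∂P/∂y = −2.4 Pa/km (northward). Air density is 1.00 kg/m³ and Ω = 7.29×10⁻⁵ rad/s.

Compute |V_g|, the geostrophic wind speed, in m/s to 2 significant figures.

24 m/s

Coriolis parameter at 70°N:
f = 2Ω sin φ = 2 × 7.29×10⁻⁵ × sin 70° = 1.37×10⁻⁴ s⁻¹
Component geostrophic relations (x east, y north):
u_g = −(1/(fρ)) ∂P/∂y,  v_g = (1/(fρ)) ∂P/∂x
u_g = −(−2.4×10⁻³)/(1.37×10⁻⁴ × 1.00) = 17.5 m/s;  v_g = (−2.2×10⁻³)/(1.37×10⁻⁴ × 1.00) = −16.1 m/s
|V_g| = √(u_g² + v_g²) = 23.8 m/s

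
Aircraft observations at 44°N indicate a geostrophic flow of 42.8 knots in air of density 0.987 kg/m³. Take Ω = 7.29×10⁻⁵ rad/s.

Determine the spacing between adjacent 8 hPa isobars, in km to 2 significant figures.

360 km

Coriolis parameter at 44°N:
f = 2Ω sin φ = 2 × 7.29×10⁻⁵ × sin 44° = 1.01×10⁻⁴ s⁻¹
Wind speed in SI: 42.8 knots = 22.0 m/s
Geostrophic balance rearranged: |∂P/∂n| = f ρ V_g
|∂P/∂n| = 1.01×10⁻⁴ × 0.987 × 22.0 = 2.20×10⁻³ Pa/m
Isobar spacing: Δn = ΔP/|∂P/∂n| = 800 Pa / 2.20×10⁻³ Pa/m = 363465 m ≈ 360 km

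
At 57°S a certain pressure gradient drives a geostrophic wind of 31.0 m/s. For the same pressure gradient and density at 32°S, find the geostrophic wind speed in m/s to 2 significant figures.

49 m/s

With the same pressure gradient and density, V_g ∝ 1/f ∝ 1/sin φ.
V₂ = V₁ · sin φ₁ / sin φ₂ = 31.0 × sin 57° / sin 32°
V₂ = 31.0 × 0.8387/0.5299 = 49 m/s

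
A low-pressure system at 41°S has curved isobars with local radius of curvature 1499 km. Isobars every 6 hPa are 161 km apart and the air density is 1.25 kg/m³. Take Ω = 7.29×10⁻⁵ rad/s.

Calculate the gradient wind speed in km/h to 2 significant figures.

95 km/h

Coriolis parameter at 41°S:
f = 2Ω sin φ = 2 × 7.29×10⁻⁵ × sin 41° = 9.57×10⁻⁵ s⁻¹
Pressure gradient: |∂P/∂n| = 600 Pa / 161000 m = 3.73×10⁻³ Pa/m
Geostrophic speed: V_g = |∂P/∂n|/(fρ) = 3.73×10⁻³/(9.57×10⁻⁵ × 1.25) = 31.2 m/s
Around a low, centrifugal force acts outward with Coriolis, so pressure-gradient force balances both:
(1/ρ)|∂P/∂n| = fV + V²/R  →  V² + fR·V − fR·V_g = 0
With fR = 9.57×10⁻⁵ × 1499×10³ m = 143 m/s:
V = [−fR + √((fR)² + 4 fR V_g)]/2 = [−143 + √(143² + 4×143×31.2)]/2 = 26.3 m/s
Subgeostrophic (V < V_g = 31.2 m/s), as expected around a low.
Converting: 26.3 m/s × 3.6 = 95 km/h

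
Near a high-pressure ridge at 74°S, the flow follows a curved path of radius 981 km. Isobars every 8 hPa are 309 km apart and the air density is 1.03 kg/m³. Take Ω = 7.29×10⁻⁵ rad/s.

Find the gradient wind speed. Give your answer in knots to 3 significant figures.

41.2 knots

Coriolis parameter at 74°S:
f = 2Ω sin φ = 2 × 7.29×10⁻⁵ × sin 74° = 1.40×10⁻⁴ s⁻¹
Pressure gradient: |∂P/∂n| = 800 Pa / 309000 m = 2.59×10⁻³ Pa/m
Geostrophic speed: V_g = |∂P/∂n|/(fρ) = 2.59×10⁻³/(1.40×10⁻⁴ × 1.03) = 17.9 m/s
Around a high, pressure-gradient force acts outward with centrifugal, so Coriolis balances both:
fV = (1/ρ)|∂P/∂n| + V²/R  →  V² − fR·V + fR·V_g = 0
With fR = 1.40×10⁻⁴ × 981×10³ m = 137 m/s:
V = [fR − √((fR)² − 4 fR V_g)]/2 = [137 − √(137² − 4×137×17.9)]/2 = 21.2 m/s
Supergeostrophic (V > V_g = 17.9 m/s), as expected around a high.
Converting: 21.2 m/s × 1.944 = 41.2 knots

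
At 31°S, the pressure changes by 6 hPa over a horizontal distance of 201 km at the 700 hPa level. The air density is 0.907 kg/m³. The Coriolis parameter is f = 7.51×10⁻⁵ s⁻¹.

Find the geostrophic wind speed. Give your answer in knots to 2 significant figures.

85 knots

Pressure gradient: |∂P/∂n| = 600 Pa / 201000 m = 2.99×10⁻³ Pa/m
Geostrophic balance (pressure-gradient force = Coriolis force):
V_g = (1/(fρ)) |∂P/∂n| = 2.99×10⁻³ / (7.51×10⁻⁵ × 0.907) = 43.8 m/s
Converting: 43.8 m/s × 1.944 = 85 knots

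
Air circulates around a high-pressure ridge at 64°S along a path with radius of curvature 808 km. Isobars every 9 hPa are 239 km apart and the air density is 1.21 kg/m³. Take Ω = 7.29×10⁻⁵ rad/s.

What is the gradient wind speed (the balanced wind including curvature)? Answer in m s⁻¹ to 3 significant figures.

36.0 m s⁻¹

Coriolis parameter at 64°S:
f = 2Ω sin φ = 2 × 7.29×10⁻⁵ × sin 64° = 1.31×10⁻⁴ s⁻¹
Pressure gradient: |∂P/∂n| = 900 Pa / 239000 m = 3.77×10⁻³ Pa/m
Geostrophic speed: V_g = |∂P/∂n|/(fρ) = 3.77×10⁻³/(1.31×10⁻⁴ × 1.21) = 23.7 m/s
Around a high, pressure-gradient force acts outward with centrifugal, so Coriolis balances both:
fV = (1/ρ)|∂P/∂n| + V²/R  →  V² − fR·V + fR·V_g = 0
With fR = 1.31×10⁻⁴ × 808×10³ m = 106 m/s:
V = [fR − √((fR)² − 4 fR V_g)]/2 = [106 − √(106² − 4×106×23.7)]/2 = 36 m/s
Supergeostrophic (V > V_g = 23.7 m/s), as expected around a high.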